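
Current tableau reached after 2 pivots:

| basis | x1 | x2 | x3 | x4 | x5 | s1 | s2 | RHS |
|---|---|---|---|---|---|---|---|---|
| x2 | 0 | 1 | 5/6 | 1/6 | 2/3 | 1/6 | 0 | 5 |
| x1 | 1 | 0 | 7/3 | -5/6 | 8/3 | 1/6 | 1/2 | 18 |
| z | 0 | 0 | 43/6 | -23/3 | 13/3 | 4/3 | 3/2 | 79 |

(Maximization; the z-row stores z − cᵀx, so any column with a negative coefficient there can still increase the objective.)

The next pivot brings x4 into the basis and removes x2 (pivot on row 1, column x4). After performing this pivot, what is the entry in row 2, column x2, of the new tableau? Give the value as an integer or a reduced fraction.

Pivot element is row 1, column x4: 1/6.
Normalize row 1: new (row 1, x2) = 1/(1/6) = 6.
row 2 ← row 2 − (-5/6)·(new row 1): 0 − (-5/6)·6 = 5.

5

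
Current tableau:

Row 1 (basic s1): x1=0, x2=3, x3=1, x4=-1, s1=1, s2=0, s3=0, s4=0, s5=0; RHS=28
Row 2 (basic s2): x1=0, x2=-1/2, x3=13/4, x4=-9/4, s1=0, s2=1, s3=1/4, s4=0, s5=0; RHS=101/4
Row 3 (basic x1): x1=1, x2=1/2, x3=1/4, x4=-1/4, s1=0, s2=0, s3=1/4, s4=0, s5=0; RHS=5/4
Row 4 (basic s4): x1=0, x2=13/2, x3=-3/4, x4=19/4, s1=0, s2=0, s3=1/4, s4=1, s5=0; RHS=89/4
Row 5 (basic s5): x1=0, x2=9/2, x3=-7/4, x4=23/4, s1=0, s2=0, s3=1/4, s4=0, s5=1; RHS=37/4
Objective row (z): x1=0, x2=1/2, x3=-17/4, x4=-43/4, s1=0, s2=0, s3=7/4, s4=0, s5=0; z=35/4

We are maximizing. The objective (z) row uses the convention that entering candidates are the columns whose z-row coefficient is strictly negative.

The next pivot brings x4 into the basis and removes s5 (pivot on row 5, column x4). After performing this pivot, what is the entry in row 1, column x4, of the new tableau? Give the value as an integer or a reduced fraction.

0

Pivot element is row 5, column x4: 23/4.
Normalize row 5: new (row 5, x4) = (23/4)/(23/4) = 1.
row 1 ← row 1 − (-1)·(new row 5): -1 − (-1)·1 = 0.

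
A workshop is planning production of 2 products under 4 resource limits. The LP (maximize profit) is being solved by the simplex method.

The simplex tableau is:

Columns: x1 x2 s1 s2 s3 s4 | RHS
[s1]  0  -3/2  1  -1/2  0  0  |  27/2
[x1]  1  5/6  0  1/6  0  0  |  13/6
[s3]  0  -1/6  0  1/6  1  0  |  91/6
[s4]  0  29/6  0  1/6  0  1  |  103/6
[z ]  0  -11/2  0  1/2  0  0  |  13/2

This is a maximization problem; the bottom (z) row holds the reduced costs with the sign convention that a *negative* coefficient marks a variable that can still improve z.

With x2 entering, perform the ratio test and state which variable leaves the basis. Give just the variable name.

Ratios: row 1 (s1): entry -3/2 ≤ 0, skip; row 2 (x1): (13/6)/(5/6) = 13/5; row 3 (s3): entry -1/6 ≤ 0, skip; row 4 (s4): (103/6)/(29/6) = 103/29.
Minimum ratio 13/5 is in the x1 row, so x1 leaves.

x1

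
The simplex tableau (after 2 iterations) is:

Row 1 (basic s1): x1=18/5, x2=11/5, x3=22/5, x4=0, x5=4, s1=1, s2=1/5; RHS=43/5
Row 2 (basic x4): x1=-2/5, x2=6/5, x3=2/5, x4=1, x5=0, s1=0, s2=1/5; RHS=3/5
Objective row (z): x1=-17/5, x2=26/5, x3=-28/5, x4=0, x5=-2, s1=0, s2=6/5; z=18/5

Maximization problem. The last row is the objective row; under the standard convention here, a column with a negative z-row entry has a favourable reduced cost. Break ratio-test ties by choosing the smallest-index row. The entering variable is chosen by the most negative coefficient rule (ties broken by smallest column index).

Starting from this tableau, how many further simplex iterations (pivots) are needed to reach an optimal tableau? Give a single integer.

2

pivot: x3 in, x4 out → z = 12
pivot: x1 in, s1 out → z = 57/4
No improving column remains; optimal.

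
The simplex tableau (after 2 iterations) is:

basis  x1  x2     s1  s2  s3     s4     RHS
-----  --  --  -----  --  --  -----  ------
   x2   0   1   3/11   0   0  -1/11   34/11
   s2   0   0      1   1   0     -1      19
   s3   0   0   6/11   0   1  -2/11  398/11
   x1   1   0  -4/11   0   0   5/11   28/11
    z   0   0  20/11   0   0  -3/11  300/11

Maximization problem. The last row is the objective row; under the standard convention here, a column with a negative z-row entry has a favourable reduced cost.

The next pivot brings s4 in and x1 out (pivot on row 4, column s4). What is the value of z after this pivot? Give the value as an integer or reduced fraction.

144/5

Minimum ratio for s4: (28/11)/(5/11) = 28/5.
z changes by −(z-row coeff of s4)·ratio = −(-3/11)·(28/5) = 84/55.
New z = 300/11 + (84/55) = 144/5.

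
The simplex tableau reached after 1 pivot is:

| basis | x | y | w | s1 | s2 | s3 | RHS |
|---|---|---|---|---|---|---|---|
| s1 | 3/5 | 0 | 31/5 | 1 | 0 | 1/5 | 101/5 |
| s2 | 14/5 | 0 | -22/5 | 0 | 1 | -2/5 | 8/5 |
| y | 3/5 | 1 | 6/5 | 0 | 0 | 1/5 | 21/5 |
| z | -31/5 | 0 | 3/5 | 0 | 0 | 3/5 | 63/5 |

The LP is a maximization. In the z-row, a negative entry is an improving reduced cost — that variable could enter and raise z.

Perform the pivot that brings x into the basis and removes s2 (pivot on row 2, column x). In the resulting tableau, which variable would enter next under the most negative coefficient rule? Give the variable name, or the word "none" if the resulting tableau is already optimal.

w

Pivot element 14/5. New z-row = old z-row − (-31/5)·(row 2/(14/5)).
Updated z-row coefficients: x: 0, y: 0, w: -64/7, s1: 0, s2: 31/14, s3: -2/7.
The most negative is -64/7 in column w, so w would enter next.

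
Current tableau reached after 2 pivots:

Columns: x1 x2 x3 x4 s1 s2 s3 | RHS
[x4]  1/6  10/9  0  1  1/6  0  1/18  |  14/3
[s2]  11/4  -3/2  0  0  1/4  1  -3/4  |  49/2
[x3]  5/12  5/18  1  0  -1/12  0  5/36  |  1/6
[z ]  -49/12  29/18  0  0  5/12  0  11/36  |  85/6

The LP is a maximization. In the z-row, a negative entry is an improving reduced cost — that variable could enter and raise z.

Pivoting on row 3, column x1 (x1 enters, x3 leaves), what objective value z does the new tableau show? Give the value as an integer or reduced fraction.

Minimum ratio for x1: (1/6)/(5/12) = 2/5.
z changes by −(z-row coeff of x1)·ratio = −(-49/12)·(2/5) = 49/30.
New z = 85/6 + (49/30) = 79/5.

79/5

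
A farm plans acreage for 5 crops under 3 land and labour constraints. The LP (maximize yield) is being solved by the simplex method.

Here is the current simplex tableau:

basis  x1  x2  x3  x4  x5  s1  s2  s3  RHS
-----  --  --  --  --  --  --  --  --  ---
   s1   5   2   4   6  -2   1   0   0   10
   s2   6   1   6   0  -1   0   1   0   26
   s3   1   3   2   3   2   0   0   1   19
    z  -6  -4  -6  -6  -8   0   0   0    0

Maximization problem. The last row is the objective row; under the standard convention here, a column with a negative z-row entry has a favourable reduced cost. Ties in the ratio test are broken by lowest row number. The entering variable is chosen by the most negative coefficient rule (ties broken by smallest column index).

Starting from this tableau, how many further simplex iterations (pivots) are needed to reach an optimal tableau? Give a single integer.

2

pivot: x5 in, s3 out → z = 76
pivot: x1 in, s1 out → z = 257/3
No improving column remains; optimal.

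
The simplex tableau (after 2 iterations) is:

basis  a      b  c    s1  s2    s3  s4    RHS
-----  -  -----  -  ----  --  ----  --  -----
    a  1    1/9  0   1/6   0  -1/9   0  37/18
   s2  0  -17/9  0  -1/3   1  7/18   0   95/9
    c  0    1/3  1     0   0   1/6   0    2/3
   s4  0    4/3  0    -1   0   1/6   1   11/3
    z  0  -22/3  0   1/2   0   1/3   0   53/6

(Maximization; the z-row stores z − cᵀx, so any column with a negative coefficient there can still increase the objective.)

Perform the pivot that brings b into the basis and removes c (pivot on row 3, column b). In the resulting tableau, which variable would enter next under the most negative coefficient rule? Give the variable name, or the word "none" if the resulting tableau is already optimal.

none

Pivot element 1/3. New z-row = old z-row − (-22/3)·(row 3/(1/3)).
Updated z-row coefficients: a: 0, b: 0, c: 22, s1: 1/2, s2: 0, s3: 4, s4: 0.
No coefficient is strictly negative; the tableau after this pivot is optimal.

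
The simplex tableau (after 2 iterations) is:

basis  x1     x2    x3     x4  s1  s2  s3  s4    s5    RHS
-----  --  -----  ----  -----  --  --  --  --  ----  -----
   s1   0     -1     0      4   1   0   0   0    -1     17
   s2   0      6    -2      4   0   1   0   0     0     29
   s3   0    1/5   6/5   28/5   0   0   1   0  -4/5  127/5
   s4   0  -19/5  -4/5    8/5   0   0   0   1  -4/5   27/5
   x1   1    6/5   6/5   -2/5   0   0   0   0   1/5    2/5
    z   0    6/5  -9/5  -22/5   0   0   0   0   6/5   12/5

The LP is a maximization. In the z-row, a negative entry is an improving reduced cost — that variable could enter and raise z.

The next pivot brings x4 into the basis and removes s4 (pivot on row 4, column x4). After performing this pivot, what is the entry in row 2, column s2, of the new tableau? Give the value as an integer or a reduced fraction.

1

Pivot element is row 4, column x4: 8/5.
Normalize row 4: new (row 4, s2) = 0/(8/5) = 0.
row 2 ← row 2 − 4·(new row 4): 1 − 4·0 = 1.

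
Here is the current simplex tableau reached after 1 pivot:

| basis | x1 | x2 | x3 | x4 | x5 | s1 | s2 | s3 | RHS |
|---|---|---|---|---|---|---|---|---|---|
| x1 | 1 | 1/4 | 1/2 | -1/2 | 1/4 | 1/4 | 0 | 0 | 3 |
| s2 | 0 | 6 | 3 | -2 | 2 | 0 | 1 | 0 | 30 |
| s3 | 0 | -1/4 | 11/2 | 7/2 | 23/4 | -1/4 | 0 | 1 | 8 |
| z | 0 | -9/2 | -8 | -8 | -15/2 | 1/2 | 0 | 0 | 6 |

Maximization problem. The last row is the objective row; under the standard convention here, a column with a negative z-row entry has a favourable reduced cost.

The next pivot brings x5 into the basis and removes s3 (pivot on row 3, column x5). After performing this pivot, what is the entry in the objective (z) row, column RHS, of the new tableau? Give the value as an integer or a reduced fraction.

Pivot element is row 3, column x5: 23/4.
Normalize row 3: new (row 3, RHS) = 8/(23/4) = 32/23.
z-row ← z-row − (-15/2)·(new row 3): 6 − (-15/2)·(32/23) = 378/23.

378/23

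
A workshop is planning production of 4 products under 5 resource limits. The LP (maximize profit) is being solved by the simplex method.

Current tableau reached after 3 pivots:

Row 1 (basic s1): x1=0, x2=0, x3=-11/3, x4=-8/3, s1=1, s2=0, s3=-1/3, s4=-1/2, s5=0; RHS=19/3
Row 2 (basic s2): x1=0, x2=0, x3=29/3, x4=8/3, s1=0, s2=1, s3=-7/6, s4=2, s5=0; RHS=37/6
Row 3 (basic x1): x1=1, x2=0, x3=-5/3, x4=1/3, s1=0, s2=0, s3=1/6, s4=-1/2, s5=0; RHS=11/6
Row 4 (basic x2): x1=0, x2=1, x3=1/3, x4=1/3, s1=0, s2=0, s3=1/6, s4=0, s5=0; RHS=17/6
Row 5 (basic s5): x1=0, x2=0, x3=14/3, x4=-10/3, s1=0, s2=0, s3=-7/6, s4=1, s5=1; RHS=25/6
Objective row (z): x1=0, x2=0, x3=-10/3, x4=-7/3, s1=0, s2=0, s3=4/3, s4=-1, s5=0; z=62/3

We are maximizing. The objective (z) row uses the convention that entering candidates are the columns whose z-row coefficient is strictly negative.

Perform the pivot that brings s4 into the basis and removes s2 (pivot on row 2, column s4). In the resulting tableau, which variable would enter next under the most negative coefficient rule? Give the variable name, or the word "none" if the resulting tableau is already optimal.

Pivot element 2. New z-row = old z-row − (-1)·(row 2/2).
Updated z-row coefficients: x1: 0, x2: 0, x3: 3/2, x4: -1, s1: 0, s2: 1/2, s3: 3/4, s4: 0, s5: 0.
The most negative is -1 in column x4, so x4 would enter next.

x4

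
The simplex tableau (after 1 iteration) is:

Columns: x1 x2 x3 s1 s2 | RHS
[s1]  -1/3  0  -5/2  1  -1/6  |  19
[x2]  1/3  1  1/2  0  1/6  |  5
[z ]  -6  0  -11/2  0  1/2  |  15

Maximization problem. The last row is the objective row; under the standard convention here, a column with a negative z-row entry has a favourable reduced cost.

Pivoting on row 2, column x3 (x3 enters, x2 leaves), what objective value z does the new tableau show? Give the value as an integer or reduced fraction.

70

Minimum ratio for x3: 5/(1/2) = 10.
z changes by −(z-row coeff of x3)·ratio = −(-11/2)·10 = 55.
New z = 15 + 55 = 70.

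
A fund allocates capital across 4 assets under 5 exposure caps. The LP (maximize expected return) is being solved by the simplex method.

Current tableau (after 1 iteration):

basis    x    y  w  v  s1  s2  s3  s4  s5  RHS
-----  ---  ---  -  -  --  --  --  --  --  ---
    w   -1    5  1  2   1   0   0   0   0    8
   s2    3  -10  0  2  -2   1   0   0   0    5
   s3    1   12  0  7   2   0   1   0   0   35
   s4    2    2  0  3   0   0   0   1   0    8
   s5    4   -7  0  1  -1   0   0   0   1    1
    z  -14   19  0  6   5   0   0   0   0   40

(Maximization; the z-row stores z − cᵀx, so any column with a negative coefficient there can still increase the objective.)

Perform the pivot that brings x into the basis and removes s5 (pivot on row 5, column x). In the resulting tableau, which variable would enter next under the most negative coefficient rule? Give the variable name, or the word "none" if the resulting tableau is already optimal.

y

Pivot element 4. New z-row = old z-row − (-14)·(row 5/4).
Updated z-row coefficients: x: 0, y: -11/2, w: 0, v: 19/2, s1: 3/2, s2: 0, s3: 0, s4: 0, s5: 7/2.
The most negative is -11/2 in column y, so y would enter next.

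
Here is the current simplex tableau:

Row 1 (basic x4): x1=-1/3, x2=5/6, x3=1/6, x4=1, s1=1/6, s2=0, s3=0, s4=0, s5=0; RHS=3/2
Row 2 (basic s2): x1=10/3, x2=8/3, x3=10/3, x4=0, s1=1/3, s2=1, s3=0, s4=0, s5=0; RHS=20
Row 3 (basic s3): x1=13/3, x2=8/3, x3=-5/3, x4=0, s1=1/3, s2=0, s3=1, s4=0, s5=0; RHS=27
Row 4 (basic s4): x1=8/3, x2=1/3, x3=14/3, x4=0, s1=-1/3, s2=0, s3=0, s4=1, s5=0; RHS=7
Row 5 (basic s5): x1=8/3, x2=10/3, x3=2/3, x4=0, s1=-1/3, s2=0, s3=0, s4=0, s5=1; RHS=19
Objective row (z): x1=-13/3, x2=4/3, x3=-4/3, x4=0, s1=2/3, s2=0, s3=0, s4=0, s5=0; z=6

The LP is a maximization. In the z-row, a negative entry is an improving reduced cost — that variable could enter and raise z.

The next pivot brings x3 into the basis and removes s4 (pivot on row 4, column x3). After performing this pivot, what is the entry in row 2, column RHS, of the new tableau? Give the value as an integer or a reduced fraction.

Pivot element is row 4, column x3: 14/3.
Normalize row 4: new (row 4, RHS) = 7/(14/3) = 3/2.
row 2 ← row 2 − (10/3)·(new row 4): 20 − (10/3)·(3/2) = 15.

15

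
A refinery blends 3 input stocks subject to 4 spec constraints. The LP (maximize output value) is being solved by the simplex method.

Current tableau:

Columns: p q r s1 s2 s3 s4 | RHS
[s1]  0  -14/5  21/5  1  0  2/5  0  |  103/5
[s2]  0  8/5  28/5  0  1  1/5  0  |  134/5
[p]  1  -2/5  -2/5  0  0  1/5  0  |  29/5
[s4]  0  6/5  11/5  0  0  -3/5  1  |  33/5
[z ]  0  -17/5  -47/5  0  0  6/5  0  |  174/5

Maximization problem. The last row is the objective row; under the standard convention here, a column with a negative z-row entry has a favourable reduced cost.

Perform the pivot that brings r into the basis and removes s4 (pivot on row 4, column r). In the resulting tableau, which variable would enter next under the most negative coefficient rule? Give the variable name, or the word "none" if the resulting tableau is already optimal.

s3

Pivot element 11/5. New z-row = old z-row − (-47/5)·(row 4/(11/5)).
Updated z-row coefficients: p: 0, q: 19/11, r: 0, s1: 0, s2: 0, s3: -15/11, s4: 47/11.
The most negative is -15/11 in column s3, so s3 would enter next.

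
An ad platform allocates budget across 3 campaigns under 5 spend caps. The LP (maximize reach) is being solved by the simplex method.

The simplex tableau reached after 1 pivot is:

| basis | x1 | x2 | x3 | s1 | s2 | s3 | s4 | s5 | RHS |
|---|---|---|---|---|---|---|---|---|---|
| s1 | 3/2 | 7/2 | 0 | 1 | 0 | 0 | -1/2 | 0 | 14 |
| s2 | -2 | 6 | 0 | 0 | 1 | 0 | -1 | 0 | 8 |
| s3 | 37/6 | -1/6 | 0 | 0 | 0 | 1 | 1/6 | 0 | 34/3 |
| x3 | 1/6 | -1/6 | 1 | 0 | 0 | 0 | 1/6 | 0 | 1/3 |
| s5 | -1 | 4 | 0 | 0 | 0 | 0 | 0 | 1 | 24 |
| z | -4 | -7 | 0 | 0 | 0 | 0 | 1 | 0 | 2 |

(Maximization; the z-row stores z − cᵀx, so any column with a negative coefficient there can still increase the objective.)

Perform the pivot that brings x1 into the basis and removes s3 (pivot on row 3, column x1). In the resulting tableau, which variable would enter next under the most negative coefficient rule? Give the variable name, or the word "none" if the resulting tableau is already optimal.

x2

Pivot element 37/6. New z-row = old z-row − (-4)·(row 3/(37/6)).
Updated z-row coefficients: x1: 0, x2: -263/37, x3: 0, s1: 0, s2: 0, s3: 24/37, s4: 41/37, s5: 0.
The most negative is -263/37 in column x2, so x2 would enter next.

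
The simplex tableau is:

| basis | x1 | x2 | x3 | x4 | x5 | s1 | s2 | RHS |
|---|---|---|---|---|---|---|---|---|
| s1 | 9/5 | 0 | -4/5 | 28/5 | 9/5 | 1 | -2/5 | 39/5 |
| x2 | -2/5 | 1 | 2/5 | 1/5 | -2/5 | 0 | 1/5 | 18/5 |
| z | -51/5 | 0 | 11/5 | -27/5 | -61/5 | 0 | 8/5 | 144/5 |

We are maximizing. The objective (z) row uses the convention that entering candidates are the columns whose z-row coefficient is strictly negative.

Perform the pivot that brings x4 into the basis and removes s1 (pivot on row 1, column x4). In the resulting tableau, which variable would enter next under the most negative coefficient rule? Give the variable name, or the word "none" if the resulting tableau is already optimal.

x5

Pivot element 28/5. New z-row = old z-row − (-27/5)·(row 1/(28/5)).
Updated z-row coefficients: x1: -237/28, x2: 0, x3: 10/7, x4: 0, x5: -293/28, s1: 27/28, s2: 17/14.
The most negative is -293/28 in column x5, so x5 would enter next.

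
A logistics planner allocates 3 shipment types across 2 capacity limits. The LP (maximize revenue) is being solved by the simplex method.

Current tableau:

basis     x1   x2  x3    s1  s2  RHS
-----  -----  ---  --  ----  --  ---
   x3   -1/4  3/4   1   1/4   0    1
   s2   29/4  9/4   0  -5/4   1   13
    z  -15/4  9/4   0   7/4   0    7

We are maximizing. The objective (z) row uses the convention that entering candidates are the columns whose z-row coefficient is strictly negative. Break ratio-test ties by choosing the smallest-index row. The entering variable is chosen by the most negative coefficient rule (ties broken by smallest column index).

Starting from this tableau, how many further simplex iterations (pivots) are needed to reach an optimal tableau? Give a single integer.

1

pivot: x1 in, s2 out → z = 398/29
No improving column remains; optimal.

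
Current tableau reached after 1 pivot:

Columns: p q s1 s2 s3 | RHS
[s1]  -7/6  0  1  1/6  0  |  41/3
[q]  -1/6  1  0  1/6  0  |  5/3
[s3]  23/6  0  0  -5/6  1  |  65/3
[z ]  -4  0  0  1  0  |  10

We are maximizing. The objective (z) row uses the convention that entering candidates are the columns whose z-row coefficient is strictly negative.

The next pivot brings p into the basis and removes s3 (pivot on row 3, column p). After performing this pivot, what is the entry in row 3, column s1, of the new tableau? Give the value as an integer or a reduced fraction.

0

Pivot element is row 3, column p: 23/6.
Normalize row 3: new (row 3, s1) = 0/(23/6) = 0.
Row 3 is the pivot row, so the entry is 0.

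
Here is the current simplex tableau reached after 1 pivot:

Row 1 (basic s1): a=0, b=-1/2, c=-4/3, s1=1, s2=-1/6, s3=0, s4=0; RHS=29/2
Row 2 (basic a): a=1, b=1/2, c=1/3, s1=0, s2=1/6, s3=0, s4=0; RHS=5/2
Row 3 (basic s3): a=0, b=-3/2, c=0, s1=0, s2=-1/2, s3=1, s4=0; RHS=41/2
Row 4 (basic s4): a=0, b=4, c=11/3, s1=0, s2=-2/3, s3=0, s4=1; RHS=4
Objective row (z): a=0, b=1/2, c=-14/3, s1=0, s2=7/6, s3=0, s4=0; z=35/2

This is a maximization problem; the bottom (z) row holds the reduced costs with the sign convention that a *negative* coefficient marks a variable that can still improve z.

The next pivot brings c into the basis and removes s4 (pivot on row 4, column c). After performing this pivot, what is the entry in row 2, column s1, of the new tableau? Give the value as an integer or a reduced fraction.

Pivot element is row 4, column c: 11/3.
Normalize row 4: new (row 4, s1) = 0/(11/3) = 0.
row 2 ← row 2 − (1/3)·(new row 4): 0 − (1/3)·0 = 0.

0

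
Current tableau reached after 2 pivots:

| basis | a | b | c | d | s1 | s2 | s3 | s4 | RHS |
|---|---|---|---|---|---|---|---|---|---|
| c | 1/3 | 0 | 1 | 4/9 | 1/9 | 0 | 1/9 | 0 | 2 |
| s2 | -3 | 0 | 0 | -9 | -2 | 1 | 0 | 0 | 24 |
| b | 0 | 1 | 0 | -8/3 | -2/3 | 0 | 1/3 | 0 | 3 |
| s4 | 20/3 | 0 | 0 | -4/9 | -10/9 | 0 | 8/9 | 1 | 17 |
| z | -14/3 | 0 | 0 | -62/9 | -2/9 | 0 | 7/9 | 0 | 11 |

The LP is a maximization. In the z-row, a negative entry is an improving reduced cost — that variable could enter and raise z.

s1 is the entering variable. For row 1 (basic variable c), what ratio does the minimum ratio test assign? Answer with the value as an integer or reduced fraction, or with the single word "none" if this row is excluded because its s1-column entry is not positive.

Ratio = RHS / (s1 entry) = 2 / (1/9) = 18.

18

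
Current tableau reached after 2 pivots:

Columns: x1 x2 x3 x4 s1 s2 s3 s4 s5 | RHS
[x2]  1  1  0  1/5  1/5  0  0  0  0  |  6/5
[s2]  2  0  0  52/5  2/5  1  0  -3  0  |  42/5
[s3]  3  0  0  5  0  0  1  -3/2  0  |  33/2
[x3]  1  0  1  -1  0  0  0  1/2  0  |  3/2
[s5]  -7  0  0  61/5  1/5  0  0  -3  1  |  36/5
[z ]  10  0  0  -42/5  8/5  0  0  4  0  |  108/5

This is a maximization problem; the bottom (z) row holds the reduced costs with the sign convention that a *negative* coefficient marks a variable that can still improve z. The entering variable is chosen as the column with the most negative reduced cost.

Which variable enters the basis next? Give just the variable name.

x4

Objective-row coefficients: x1: 10, x2: 0, x3: 0, x4: -42/5, s1: 8/5, s2: 0, s3: 0, s4: 4, s5: 0.
The most negative is -42/5 in column x4, so x4 enters.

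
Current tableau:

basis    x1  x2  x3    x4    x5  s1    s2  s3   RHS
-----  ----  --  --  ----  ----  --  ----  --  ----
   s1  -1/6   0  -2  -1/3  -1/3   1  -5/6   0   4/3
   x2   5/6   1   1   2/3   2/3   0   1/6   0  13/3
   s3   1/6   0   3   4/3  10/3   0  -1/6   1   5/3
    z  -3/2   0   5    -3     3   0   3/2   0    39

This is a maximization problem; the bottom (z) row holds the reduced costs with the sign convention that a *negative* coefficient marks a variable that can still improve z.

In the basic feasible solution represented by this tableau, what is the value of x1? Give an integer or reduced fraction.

0

x1 is nonbasic (not in the basis column), so its value in the current BFS is 0.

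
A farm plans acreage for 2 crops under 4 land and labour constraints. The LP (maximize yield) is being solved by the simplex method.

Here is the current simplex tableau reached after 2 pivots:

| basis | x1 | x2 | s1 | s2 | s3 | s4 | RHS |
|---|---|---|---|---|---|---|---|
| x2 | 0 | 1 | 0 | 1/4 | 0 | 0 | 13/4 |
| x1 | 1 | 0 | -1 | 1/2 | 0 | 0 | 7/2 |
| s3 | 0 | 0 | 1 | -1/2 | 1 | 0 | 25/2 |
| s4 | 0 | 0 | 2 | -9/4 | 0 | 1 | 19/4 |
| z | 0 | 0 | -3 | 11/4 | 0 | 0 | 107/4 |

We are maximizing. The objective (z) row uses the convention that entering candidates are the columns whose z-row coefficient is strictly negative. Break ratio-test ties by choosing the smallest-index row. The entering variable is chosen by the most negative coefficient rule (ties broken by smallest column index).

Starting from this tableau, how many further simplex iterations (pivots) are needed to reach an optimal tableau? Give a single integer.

2

pivot: s1 in, s4 out → z = 271/8
pivot: s2 in, x2 out → z = 42
No improving column remains; optimal.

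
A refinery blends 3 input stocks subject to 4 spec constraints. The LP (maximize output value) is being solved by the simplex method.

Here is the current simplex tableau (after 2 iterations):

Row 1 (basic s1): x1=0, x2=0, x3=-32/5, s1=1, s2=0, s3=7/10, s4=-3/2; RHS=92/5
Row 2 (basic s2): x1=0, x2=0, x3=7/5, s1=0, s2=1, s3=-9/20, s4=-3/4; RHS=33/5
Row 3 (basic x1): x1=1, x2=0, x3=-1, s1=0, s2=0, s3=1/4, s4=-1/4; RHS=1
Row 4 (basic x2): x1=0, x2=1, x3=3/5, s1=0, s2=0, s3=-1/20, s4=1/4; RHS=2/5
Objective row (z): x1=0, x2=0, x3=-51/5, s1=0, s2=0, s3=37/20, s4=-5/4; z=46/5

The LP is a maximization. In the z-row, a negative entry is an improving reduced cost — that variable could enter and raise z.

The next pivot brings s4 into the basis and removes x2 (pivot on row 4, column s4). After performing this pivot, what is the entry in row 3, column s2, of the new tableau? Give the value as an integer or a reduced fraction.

0

Pivot element is row 4, column s4: 1/4.
Normalize row 4: new (row 4, s2) = 0/(1/4) = 0.
row 3 ← row 3 − (-1/4)·(new row 4): 0 − (-1/4)·0 = 0.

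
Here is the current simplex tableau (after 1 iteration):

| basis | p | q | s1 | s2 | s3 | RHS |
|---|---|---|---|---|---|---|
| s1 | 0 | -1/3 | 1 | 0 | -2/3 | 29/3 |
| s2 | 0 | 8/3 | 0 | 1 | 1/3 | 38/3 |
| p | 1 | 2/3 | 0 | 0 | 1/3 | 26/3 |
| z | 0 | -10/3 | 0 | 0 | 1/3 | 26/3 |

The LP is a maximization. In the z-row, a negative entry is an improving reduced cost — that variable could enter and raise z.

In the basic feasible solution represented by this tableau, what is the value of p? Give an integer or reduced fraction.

p is basic (row 3); its value is the RHS of that row: 26/3.

26/3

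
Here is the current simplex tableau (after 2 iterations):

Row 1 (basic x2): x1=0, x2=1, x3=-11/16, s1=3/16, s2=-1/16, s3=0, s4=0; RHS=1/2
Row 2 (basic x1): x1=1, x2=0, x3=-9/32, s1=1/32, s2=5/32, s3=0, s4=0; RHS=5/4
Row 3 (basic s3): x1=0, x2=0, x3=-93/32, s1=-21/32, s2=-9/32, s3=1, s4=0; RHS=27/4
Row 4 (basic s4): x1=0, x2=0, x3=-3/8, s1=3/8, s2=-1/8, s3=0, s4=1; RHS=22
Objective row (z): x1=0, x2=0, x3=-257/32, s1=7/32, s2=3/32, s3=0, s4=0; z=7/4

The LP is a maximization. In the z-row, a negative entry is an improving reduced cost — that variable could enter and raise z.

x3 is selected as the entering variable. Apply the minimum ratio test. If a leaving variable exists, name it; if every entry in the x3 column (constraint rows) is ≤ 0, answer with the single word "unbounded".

x3-column entries: row 1: -11/16, row 2: -9/32, row 3: -93/32, row 4: -3/8. All ≤ 0, so x3 can increase without bound; the LP is unbounded in this direction.

unbounded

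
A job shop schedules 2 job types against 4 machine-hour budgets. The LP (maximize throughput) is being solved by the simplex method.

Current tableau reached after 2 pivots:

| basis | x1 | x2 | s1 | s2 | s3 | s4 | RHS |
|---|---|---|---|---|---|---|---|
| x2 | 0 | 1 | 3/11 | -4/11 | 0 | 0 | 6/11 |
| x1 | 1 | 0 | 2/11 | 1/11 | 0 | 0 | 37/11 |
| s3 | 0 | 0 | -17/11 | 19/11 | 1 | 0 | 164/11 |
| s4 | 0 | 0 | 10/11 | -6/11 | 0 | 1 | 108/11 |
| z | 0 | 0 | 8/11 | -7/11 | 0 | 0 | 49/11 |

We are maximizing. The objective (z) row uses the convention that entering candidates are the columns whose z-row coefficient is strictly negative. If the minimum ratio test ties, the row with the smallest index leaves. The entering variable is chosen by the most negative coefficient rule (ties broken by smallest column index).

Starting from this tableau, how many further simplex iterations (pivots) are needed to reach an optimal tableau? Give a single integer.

pivot: s2 in, s3 out → z = 189/19
No improving column remains; optimal.

1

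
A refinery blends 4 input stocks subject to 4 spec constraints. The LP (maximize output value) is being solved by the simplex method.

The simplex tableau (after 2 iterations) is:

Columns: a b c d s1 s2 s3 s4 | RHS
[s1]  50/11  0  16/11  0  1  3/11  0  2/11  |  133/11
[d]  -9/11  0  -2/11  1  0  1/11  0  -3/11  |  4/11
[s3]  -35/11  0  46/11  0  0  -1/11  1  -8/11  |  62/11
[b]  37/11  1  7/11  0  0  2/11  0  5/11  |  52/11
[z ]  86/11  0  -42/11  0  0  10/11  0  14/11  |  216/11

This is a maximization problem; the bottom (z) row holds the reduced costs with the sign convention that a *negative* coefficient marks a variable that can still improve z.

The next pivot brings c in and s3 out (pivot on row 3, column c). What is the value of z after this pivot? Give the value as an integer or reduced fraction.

570/23

Minimum ratio for c: (62/11)/(46/11) = 31/23.
z changes by −(z-row coeff of c)·ratio = −(-42/11)·(31/23) = 1302/253.
New z = 216/11 + (1302/253) = 570/23.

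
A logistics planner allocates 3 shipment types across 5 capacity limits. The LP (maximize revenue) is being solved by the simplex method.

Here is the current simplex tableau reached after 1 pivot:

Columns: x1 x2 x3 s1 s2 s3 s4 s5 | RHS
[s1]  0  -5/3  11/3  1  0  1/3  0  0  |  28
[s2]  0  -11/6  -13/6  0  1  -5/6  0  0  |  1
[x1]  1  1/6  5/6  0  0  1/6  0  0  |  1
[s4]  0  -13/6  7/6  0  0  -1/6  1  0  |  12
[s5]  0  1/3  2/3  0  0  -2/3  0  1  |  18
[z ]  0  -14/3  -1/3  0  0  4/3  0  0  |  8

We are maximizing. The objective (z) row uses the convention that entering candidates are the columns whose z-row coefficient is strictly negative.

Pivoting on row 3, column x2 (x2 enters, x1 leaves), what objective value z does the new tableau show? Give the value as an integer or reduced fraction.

36

Minimum ratio for x2: 1/(1/6) = 6.
z changes by −(z-row coeff of x2)·ratio = −(-14/3)·6 = 28.
New z = 8 + 28 = 36.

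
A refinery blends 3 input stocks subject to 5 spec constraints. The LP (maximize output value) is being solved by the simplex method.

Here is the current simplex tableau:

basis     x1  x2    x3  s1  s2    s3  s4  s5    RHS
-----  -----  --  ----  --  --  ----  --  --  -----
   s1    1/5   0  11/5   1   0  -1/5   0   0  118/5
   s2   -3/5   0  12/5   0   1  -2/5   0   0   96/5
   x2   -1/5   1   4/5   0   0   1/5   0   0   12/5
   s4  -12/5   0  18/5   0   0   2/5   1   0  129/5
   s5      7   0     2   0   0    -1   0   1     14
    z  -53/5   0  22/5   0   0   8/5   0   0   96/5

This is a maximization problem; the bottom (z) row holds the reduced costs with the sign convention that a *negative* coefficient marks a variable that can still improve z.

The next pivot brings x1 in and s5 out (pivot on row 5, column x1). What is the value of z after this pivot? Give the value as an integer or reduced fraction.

202/5

Minimum ratio for x1: 14/7 = 2.
z changes by −(z-row coeff of x1)·ratio = −(-53/5)·2 = 106/5.
New z = 96/5 + (106/5) = 202/5.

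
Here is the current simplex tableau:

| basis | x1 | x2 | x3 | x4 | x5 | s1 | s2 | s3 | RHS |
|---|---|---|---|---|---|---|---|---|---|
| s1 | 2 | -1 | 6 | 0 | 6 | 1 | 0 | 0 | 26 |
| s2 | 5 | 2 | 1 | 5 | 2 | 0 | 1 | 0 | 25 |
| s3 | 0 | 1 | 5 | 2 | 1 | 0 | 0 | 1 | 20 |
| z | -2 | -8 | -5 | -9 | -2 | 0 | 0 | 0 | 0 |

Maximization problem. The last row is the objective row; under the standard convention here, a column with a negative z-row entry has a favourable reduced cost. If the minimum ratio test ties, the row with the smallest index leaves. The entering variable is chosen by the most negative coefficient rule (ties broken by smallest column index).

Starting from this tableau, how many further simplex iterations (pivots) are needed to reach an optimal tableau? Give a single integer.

pivot: x4 in, s2 out → z = 45
pivot: x2 in, x4 out → z = 100
pivot: x3 in, s3 out → z = 305/3
No improving column remains; optimal.

3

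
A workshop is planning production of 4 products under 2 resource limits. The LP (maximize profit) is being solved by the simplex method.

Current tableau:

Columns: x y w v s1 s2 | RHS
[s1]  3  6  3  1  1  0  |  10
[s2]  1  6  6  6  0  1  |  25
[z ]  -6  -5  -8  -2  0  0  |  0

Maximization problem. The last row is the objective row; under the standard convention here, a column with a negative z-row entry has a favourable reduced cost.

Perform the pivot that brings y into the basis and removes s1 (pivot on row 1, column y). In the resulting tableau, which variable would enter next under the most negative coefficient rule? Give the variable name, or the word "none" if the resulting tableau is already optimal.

Pivot element 6. New z-row = old z-row − (-5)·(row 1/6).
Updated z-row coefficients: x: -7/2, y: 0, w: -11/2, v: -7/6, s1: 5/6, s2: 0.
The most negative is -11/2 in column w, so w would enter next.

w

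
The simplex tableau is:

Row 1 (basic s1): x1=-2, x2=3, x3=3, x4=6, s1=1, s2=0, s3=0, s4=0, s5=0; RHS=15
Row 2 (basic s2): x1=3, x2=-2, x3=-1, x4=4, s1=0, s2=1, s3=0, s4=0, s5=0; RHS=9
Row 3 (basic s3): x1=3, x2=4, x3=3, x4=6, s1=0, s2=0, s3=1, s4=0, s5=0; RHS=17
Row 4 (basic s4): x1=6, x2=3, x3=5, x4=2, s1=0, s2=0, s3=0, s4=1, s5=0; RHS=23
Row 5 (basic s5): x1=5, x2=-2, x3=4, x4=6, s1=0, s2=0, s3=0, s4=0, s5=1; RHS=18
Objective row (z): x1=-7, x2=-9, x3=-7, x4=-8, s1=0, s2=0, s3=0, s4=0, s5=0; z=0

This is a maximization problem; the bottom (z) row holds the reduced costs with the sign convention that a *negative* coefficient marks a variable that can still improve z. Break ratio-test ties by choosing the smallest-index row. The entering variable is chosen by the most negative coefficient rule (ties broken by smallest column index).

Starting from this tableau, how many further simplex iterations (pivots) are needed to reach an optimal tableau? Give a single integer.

pivot: x2 in, s3 out → z = 153/4
pivot: x1 in, s4 out → z = 584/15
pivot: x3 in, s1 out → z = 1136/29
No improving column remains; optimal.

3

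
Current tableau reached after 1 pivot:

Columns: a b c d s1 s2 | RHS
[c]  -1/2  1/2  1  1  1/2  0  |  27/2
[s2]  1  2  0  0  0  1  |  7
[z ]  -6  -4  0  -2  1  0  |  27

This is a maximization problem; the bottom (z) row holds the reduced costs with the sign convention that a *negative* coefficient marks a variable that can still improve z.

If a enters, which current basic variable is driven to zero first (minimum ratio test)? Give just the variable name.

s2

Ratios: row 1 (c): entry -1/2 ≤ 0, skip; row 2 (s2): 7/1 = 7.
Minimum ratio 7 is in the s2 row, so s2 leaves.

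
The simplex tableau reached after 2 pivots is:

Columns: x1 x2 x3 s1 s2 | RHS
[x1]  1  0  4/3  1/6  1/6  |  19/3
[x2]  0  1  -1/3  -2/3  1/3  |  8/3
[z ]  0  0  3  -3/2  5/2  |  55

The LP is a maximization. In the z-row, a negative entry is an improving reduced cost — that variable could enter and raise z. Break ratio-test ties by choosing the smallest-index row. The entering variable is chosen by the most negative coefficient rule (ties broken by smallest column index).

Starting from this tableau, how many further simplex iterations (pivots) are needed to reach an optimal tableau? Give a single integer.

1

pivot: s1 in, x1 out → z = 112
No improving column remains; optimal.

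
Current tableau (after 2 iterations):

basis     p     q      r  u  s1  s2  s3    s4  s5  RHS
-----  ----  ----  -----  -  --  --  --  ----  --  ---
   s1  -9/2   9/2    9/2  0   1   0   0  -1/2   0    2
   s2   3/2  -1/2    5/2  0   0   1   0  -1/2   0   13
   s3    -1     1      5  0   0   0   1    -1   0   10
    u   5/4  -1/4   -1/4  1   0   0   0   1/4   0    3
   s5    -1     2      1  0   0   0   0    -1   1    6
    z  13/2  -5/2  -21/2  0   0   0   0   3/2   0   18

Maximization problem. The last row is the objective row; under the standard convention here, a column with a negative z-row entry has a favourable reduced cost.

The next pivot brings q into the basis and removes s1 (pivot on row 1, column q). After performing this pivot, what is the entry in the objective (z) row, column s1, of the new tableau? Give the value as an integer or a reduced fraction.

Pivot element is row 1, column q: 9/2.
Normalize row 1: new (row 1, s1) = 1/(9/2) = 2/9.
z-row ← z-row − (-5/2)·(new row 1): 0 − (-5/2)·(2/9) = 5/9.

5/9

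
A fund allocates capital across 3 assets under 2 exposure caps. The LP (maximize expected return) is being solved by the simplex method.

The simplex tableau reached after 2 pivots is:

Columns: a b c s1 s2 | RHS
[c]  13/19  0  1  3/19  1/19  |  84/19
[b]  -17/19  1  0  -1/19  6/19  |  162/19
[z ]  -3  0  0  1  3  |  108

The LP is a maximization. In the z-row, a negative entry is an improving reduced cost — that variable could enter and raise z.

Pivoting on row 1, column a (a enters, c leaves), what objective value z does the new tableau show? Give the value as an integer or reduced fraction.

Minimum ratio for a: (84/19)/(13/19) = 84/13.
z changes by −(z-row coeff of a)·ratio = −(-3)·(84/13) = 252/13.
New z = 108 + (252/13) = 1656/13.

1656/13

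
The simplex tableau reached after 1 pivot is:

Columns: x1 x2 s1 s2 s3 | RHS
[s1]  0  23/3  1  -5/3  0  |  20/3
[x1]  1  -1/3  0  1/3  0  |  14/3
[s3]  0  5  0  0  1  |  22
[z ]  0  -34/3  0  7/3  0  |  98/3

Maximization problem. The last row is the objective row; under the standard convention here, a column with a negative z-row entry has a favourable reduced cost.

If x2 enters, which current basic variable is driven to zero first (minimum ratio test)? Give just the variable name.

Ratios: row 1 (s1): (20/3)/(23/3) = 20/23; row 2 (x1): entry -1/3 ≤ 0, skip; row 3 (s3): 22/5 = 22/5.
Minimum ratio 20/23 is in the s1 row, so s1 leaves.

s1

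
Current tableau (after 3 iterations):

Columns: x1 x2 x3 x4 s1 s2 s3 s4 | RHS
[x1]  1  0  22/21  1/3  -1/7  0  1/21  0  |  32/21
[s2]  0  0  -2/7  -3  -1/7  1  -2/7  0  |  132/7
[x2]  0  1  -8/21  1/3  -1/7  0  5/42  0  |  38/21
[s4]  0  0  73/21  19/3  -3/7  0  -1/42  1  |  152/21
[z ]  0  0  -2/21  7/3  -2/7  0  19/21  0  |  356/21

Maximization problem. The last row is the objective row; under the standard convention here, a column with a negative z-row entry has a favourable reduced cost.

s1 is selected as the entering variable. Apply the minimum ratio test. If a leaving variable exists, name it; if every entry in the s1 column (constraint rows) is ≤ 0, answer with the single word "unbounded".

unbounded

s1-column entries: row 1: -1/7, row 2: -1/7, row 3: -1/7, row 4: -3/7. All ≤ 0, so s1 can increase without bound; the LP is unbounded in this direction.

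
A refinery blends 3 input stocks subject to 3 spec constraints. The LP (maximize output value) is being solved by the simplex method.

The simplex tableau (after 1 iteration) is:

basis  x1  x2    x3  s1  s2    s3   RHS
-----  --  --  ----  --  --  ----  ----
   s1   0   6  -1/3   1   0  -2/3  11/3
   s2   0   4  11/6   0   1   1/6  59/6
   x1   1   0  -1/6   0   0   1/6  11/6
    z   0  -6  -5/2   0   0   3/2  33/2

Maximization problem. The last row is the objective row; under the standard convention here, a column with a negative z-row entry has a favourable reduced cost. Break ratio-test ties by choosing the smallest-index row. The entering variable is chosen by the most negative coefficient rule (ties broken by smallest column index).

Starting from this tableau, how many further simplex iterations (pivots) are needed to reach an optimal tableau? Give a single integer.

2

pivot: x2 in, s1 out → z = 121/6
pivot: x3 in, s2 out → z = 1123/37
No improving column remains; optimal.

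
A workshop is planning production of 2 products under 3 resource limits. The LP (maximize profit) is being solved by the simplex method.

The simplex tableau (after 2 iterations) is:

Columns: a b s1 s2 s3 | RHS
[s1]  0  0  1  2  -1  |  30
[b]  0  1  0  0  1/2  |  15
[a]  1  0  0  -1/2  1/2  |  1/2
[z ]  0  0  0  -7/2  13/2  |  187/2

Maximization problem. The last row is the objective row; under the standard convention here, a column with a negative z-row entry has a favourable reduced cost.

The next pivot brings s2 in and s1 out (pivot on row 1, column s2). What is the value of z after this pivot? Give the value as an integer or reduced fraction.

Minimum ratio for s2: 30/2 = 15.
z changes by −(z-row coeff of s2)·ratio = −(-7/2)·15 = 105/2.
New z = 187/2 + (105/2) = 146.

146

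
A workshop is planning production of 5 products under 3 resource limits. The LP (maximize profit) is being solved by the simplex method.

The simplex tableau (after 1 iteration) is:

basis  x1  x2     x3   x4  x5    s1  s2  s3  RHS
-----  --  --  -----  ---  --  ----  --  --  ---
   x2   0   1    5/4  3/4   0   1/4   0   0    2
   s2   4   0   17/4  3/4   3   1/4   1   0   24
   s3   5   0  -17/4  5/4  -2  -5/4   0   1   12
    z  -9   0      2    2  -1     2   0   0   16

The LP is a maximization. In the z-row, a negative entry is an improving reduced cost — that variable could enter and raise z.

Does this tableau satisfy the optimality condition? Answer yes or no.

no

Column x1 has objective-row coefficient -9, which is negative; an improving pivot exists, so not yet optimal.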